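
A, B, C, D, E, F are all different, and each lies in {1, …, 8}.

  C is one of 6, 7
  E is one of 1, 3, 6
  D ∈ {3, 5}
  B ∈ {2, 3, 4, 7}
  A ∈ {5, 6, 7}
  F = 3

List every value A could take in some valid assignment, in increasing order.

F's domain is down to {3}, so F = 3. Strike 3 from B, D, E.
D must be 5 (only option left). So A can't be 5.
A and C between them cover only {6, 7} — a naked pair. Remove those values from B, E.
E has just one choice, so E = 1.
No further eliminations apply; A can still be any of 6, 7.

6, 7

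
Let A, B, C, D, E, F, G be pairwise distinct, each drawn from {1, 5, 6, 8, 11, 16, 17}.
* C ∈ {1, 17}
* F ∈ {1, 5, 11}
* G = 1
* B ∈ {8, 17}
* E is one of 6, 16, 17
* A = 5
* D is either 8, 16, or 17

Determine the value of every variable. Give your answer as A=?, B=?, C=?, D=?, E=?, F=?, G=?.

A's domain is down to {5}, so A = 5. Strike 5 from F.
That leaves G = 1. So C, F can't be 1.
C must be 17 (only option left). Strike 17 from B, D, E.
That leaves F = 11.
B must be 8 (only option left). Remove 8 from D.
D must be 16 (only option left). Strike 16 from E.
E has just one choice, so E = 6.

A=5, B=8, C=17, D=16, E=6, F=11, G=1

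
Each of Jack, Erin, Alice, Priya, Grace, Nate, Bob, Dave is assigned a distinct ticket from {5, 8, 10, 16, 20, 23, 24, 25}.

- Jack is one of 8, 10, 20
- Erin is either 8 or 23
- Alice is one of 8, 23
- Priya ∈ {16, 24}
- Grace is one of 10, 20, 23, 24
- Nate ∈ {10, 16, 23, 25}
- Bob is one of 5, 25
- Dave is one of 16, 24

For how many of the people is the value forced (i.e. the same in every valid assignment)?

The 8 variables together cover exactly {5, 8, 10, 16, 20, 23, 24, 25} — 8 values for 8 variables — and 5 appears only in Bob's list, so Bob = 5.
The 7 still-open variables together cover exactly {8, 10, 16, 20, 23, 24, 25} — 7 values for 7 variables — and 25 appears only in Nate's list, so Nate = 25.
Erin and Alice share exactly the 2 values {8, 23}; by pigeonhole those values go to them, so strike 8, 23 from Jack, Grace.
Priya and Dave between them cover only {16, 24} — a naked pair. Remove those values from Grace.
Determined: Nate=25, Bob=5. The other people each still have more than one consistent value. That makes 2.

2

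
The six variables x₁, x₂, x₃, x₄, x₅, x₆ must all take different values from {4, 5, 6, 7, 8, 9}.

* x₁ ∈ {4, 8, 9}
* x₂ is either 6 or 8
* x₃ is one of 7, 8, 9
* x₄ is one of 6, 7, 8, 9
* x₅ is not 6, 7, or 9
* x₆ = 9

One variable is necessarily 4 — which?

x₁

x₆ must be 9 (only option left). Remove 9 from x₁, x₃, x₄.
Among the 5 still-open variables, 5 fits only x₅ (and all 5 values in {4, 5, 6, 7, 8} must be used), so x₅ = 5.
Among the 4 still-open variables, 4 fits only x₁ (and all 4 values in {4, 6, 7, 8} must be used), so x₁ = 4.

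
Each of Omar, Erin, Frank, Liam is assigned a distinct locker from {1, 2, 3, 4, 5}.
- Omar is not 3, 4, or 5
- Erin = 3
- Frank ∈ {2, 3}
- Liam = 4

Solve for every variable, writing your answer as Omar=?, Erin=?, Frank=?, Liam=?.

Erin has just one choice, so Erin = 3. Eliminate 3 elsewhere: Frank.
That leaves Frank = 2. Strike 2 from Omar.
Liam has just one choice, so Liam = 4.
That leaves Omar = 1.

Omar=1, Erin=3, Frank=2, Liam=4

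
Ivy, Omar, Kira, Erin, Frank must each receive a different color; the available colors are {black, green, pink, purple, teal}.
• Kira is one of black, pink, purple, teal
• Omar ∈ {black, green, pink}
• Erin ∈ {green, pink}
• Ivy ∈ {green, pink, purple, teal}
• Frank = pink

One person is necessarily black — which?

Frank must be pink (only option left). Strike pink from Ivy, Omar, Kira, Erin.
Erin must be green (only option left). Eliminate green elsewhere: Ivy, Omar.
So black goes to Omar.

Omar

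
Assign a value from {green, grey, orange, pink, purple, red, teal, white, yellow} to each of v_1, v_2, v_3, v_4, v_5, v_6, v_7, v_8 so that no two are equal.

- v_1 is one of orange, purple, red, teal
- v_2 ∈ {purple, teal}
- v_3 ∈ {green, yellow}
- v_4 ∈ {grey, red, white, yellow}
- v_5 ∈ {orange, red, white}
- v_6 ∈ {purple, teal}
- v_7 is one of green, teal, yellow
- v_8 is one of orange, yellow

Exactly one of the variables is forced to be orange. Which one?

v_8

The 8 variables together cover exactly {green, grey, orange, purple, red, teal, white, yellow} — 8 values for 8 variables — and grey appears only in v_4's list, so v_4 = grey.
Among the 7 still-open variables, white fits only v_5 (and all 7 values in {green, orange, purple, red, teal, white, yellow} must be used), so v_5 = white.
Among the 6 still-open variables, red fits only v_1 (and all 6 values in {green, orange, purple, red, teal, yellow} must be used), so v_1 = red.
The 5 still-open variables draw from only 5 values {green, orange, purple, teal, yellow}, so each is used; only v_8 can be orange, hence v_8 = orange.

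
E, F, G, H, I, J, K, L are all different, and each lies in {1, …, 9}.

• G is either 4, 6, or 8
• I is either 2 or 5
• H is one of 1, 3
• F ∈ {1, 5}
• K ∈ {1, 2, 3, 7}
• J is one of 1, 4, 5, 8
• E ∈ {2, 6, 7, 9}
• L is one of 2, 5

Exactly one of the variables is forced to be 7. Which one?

The 2 variables I and L are confined to {2, 5}, which locks those values in; drop them from E, F, J, K.
F has just one choice, so F = 1. Remove 1 from H, J, K.
H must be 3 (only option left). Strike 3 from K.
So 7 goes to K.

K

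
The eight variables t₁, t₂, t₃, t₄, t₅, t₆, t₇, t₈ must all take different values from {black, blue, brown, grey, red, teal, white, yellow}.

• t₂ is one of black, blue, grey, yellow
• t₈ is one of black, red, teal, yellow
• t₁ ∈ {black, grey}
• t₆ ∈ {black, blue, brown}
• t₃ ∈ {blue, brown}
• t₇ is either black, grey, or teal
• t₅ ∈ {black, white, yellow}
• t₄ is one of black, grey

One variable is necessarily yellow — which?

t₂

The 8 variables draw from only 8 values {black, blue, brown, grey, red, teal, white, yellow}, so each is used; only t₈ can be red, hence t₈ = red.
Among the 7 still-open variables, teal fits only t₇ (and all 7 values in {black, blue, brown, grey, teal, white, yellow} must be used), so t₇ = teal.
The 6 still-open variables together cover exactly {black, blue, brown, grey, white, yellow} — 6 values for 6 variables — and white appears only in t₅'s list, so t₅ = white.
The 5 still-open variables together cover exactly {black, blue, brown, grey, yellow} — 5 values for 5 variables — and yellow appears only in t₂'s list, so t₂ = yellow.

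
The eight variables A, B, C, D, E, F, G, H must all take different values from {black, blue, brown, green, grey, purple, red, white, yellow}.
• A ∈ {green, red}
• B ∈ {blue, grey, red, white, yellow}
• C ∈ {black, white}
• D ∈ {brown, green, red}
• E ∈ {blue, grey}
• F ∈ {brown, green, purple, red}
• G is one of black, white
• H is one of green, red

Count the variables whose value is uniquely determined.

A and H between them cover only {green, red} — a naked pair. Remove those values from B, D, F.
That leaves D = brown. Eliminate brown elsewhere: F.
F's domain is down to {purple}, so F = purple.
The 2 variables C and G are confined to {black, white}, which locks those values in; drop them from B.
Determined: D=brown, F=purple. The other variables each still have more than one consistent value. That makes 2.

2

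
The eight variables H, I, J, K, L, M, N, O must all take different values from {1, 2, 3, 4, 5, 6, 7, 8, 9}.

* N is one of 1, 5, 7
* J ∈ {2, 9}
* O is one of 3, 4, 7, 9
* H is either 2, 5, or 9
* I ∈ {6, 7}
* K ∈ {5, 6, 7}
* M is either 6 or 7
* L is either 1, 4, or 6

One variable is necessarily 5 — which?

K

The 8 variables together cover exactly {1, 2, 3, 4, 5, 6, 7, 9} — 8 values for 8 variables — and 3 appears only in O's list, so O = 3.
The 7 still-open variables draw from only 7 values {1, 2, 4, 5, 6, 7, 9}, so each is used; only L can be 4, hence L = 4.
Among the 6 still-open variables, 1 fits only N (and all 6 values in {1, 2, 5, 6, 7, 9} must be used), so N = 1.
I and M between them cover only {6, 7} — a naked pair. Remove those values from K.
So 5 goes to K.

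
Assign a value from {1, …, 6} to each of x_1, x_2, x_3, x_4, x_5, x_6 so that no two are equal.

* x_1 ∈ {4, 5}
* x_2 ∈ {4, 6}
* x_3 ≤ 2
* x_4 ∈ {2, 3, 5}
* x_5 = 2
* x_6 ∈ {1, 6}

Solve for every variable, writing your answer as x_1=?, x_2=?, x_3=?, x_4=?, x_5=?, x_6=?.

x_5's domain is down to {2}, so x_5 = 2. Remove 2 from x_3, x_4.
x_3 must be 1 (only option left). Remove 1 from x_6.
x_6's domain is down to {6}, so x_6 = 6. Strike 6 from x_2.
That leaves x_2 = 4. Remove 4 from x_1.
x_1's domain is down to {5}, so x_1 = 5. Strike 5 from x_4.
x_4 must be 3 (only option left).

x_1=5, x_2=4, x_3=1, x_4=3, x_5=2, x_6=6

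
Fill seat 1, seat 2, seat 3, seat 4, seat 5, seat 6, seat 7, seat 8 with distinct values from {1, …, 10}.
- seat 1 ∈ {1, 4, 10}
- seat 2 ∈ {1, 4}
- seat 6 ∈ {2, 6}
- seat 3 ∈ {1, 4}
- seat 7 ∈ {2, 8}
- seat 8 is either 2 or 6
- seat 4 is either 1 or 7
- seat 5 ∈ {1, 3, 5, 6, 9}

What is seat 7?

seat 2 and seat 3 between them cover only {1, 4} — a naked pair. Remove those values from seat 1, seat 4, seat 5.
That leaves seat 1 = 10.
seat 4's domain is down to {7}, so seat 4 = 7.
seat 6 and seat 8 between them cover only {2, 6} — a naked pair. Remove those values from seat 5, seat 7.
So seat 7 = 8.

8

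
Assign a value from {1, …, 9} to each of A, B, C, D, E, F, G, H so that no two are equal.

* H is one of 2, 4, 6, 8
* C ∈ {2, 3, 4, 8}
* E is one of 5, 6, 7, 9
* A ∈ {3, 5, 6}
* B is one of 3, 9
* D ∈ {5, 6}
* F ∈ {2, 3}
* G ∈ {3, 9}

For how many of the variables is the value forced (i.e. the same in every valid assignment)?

Among the 8 variables, 7 fits only E (and all 8 values in {2, 3, 4, 5, 6, 7, 8, 9} must be used), so E = 7.
B and G between them cover only {3, 9} — a naked pair. Remove those values from A, C, F.
That leaves F = 2. Eliminate 2 elsewhere: C, H.
A and D share exactly the 2 values {5, 6}; by pigeonhole those values go to them, so strike 5, 6 from H.
Determined: E=7, F=2. The other variables each still have more than one consistent value. That makes 2.

2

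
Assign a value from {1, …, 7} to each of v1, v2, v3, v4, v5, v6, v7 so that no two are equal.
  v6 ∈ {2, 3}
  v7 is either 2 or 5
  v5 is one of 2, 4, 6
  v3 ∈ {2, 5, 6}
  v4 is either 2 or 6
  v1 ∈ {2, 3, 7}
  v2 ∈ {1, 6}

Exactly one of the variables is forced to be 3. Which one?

v6

The 7 variables draw from only 7 values {1, 2, 3, 4, 5, 6, 7}, so each is used; only v2 can be 1, hence v2 = 1.
The 6 still-open variables draw from only 6 values {2, 3, 4, 5, 6, 7}, so each is used; only v5 can be 4, hence v5 = 4.
The 5 still-open variables draw from only 5 values {2, 3, 5, 6, 7}, so each is used; only v1 can be 7, hence v1 = 7.
The 4 still-open variables draw from only 4 values {2, 3, 5, 6}, so each is used; only v6 can be 3, hence v6 = 3.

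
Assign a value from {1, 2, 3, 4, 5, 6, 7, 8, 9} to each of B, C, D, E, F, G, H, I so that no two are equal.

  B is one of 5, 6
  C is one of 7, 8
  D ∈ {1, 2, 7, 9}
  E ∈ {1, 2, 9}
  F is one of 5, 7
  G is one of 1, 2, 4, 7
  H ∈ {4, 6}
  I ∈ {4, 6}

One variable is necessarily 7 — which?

The 8 variables draw from only 8 values {1, 2, 4, 5, 6, 7, 8, 9}, so each is used; only C can be 8, hence C = 8.
H and I share exactly the 2 values {4, 6}; by pigeonhole those values go to them, so strike 4, 6 from B, G.
B has just one choice, so B = 5. So F can't be 5.
So 7 goes to F.

F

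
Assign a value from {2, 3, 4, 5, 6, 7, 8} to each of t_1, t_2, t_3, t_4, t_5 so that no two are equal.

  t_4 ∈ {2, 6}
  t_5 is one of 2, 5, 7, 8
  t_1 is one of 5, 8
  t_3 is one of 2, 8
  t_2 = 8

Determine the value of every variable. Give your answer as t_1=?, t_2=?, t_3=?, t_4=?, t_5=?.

t_2 has just one choice, so t_2 = 8. Strike 8 from t_1, t_3, t_5.
That leaves t_3 = 2. So t_4, t_5 can't be 2.
t_4's domain is down to {6}, so t_4 = 6.
t_1 has just one choice, so t_1 = 5. Strike 5 from t_5.
t_5's domain is down to {7}, so t_5 = 7.

t_1=5, t_2=8, t_3=2, t_4=6, t_5=7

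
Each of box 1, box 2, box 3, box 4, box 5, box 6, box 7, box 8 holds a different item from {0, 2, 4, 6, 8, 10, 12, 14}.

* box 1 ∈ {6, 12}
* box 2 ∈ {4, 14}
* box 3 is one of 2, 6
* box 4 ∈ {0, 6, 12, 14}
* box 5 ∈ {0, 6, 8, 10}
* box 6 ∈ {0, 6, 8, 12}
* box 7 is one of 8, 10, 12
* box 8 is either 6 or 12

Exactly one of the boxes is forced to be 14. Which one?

The 8 variables together cover exactly {0, 2, 4, 6, 8, 10, 12, 14} — 8 values for 8 variables — and 2 appears only in box 3's list, so box 3 = 2.
The 7 still-open variables together cover exactly {0, 4, 6, 8, 10, 12, 14} — 7 values for 7 variables — and 4 appears only in box 2's list, so box 2 = 4.
The 6 still-open variables draw from only 6 values {0, 6, 8, 10, 12, 14}, so each is used; only box 4 can be 14, hence box 4 = 14.

box 4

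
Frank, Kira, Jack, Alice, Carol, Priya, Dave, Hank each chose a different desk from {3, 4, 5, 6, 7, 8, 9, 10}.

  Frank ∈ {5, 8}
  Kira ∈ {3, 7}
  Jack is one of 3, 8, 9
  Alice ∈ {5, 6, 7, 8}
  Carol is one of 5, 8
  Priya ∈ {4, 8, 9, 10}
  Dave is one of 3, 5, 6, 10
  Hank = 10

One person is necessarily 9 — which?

Jack

Hank has just one choice, so Hank = 10. So Priya, Dave can't be 10.
The 7 still-open variables together cover exactly {3, 4, 5, 6, 7, 8, 9} — 7 values for 7 variables — and 4 appears only in Priya's list, so Priya = 4.
The 6 still-open variables draw from only 6 values {3, 5, 6, 7, 8, 9}, so each is used; only Jack can be 9, hence Jack = 9.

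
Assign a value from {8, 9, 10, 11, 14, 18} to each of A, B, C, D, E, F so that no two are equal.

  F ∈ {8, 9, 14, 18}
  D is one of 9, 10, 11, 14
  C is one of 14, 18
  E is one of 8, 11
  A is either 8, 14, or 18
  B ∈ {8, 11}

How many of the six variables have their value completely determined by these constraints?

The 6 variables together cover exactly {8, 9, 10, 11, 14, 18} — 6 values for 6 variables — and 10 appears only in D's list, so D = 10.
The 5 still-open variables draw from only 5 values {8, 9, 11, 14, 18}, so each is used; only F can be 9, hence F = 9.
B and E between them cover only {8, 11} — a naked pair. Remove those values from A.
Determined: D=10, F=9. The other variables each still have more than one consistent value. That makes 2.

2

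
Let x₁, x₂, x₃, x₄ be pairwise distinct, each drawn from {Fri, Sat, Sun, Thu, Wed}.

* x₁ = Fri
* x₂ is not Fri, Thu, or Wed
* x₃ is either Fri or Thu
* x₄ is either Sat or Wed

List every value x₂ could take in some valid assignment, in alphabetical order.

x₁'s domain is down to {Fri}, so x₁ = Fri. Remove Fri from x₃.
x₃ has just one choice, so x₃ = Thu.
No further eliminations apply; x₂ can still be any of Sat, Sun.

Sat, Sun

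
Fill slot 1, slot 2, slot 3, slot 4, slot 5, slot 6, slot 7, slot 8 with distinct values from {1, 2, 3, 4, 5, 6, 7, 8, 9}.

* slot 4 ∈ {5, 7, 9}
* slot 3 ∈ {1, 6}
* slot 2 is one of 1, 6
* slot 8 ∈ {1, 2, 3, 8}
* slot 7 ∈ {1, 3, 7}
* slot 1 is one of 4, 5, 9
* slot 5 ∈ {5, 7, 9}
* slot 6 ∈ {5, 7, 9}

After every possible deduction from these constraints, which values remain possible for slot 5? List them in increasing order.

5, 7, 9

The 2 variables slot 2 and slot 3 are confined to {1, 6}, which locks those values in; drop them from slot 7, slot 8.
slot 4, slot 5, slot 6 share exactly the 3 values {5, 7, 9}; by pigeonhole those values go to them, so strike 5, 7, 9 from slot 1, slot 7.
That leaves slot 1 = 4.
slot 7's domain is down to {3}, so slot 7 = 3. Strike 3 from slot 8.
No further eliminations apply; slot 5 can still be any of 5, 7, 9.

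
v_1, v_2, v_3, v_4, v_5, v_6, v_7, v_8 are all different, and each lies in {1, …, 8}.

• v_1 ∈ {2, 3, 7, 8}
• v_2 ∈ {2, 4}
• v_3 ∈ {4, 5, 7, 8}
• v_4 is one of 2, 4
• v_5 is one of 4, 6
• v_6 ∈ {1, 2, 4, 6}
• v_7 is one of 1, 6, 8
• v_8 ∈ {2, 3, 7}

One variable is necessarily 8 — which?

v_7

The 8 variables draw from only 8 values {1, 2, 3, 4, 5, 6, 7, 8}, so each is used; only v_3 can be 5, hence v_3 = 5.
The 2 variables v_2 and v_4 are confined to {2, 4}, which locks those values in; drop them from v_1, v_5, v_6, v_8.
v_5 must be 6 (only option left). Remove 6 from v_6, v_7.
v_6's domain is down to {1}, so v_6 = 1. Strike 1 from v_7.
So 8 goes to v_7.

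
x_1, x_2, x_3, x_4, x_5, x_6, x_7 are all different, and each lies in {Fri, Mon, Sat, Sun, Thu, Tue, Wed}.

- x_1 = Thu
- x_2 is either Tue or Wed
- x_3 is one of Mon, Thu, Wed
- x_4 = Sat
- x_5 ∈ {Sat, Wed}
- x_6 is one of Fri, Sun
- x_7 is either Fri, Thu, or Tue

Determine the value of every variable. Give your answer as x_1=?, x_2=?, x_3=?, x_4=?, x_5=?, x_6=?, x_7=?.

x_1's domain is down to {Thu}, so x_1 = Thu. Strike Thu from x_3, x_7.
x_4 has just one choice, so x_4 = Sat. So x_5 can't be Sat.
x_5 has just one choice, so x_5 = Wed. Remove Wed from x_2, x_3.
x_2's domain is down to {Tue}, so x_2 = Tue. Remove Tue from x_7.
x_3's domain is down to {Mon}, so x_3 = Mon.
x_7 must be Fri (only option left). Remove Fri from x_6.
x_6's domain is down to {Sun}, so x_6 = Sun.

x_1=Thu, x_2=Tue, x_3=Mon, x_4=Sat, x_5=Wed, x_6=Sun, x_7=Fri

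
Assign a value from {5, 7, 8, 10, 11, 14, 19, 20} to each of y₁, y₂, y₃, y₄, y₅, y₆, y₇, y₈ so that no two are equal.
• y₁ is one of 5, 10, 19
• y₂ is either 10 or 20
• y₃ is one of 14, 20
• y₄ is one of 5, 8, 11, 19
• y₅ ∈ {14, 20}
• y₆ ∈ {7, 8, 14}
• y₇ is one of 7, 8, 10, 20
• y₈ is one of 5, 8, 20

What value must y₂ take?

10

The 8 variables together cover exactly {5, 7, 8, 10, 11, 14, 19, 20} — 8 values for 8 variables — and 11 appears only in y₄'s list, so y₄ = 11.
Among the 7 still-open variables, 19 fits only y₁ (and all 7 values in {5, 7, 8, 10, 14, 19, 20} must be used), so y₁ = 19.
The 6 still-open variables draw from only 6 values {5, 7, 8, 10, 14, 20}, so each is used; only y₈ can be 5, hence y₈ = 5.
y₃ and y₅ between them cover only {14, 20} — a naked pair. Remove those values from y₂, y₆, y₇.
So y₂ = 10.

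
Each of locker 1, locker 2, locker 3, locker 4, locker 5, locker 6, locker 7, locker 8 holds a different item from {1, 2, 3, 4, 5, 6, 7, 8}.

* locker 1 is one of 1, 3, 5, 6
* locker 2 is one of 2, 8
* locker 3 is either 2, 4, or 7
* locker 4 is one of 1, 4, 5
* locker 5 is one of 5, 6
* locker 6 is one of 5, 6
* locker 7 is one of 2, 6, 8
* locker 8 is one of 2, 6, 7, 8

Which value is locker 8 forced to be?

7

Among the 8 variables, 3 fits only locker 1 (and all 8 values in {1, 2, 3, 4, 5, 6, 7, 8} must be used), so locker 1 = 3.
The 7 still-open variables draw from only 7 values {1, 2, 4, 5, 6, 7, 8}, so each is used; only locker 4 can be 1, hence locker 4 = 1.
Among the 6 still-open variables, 4 fits only locker 3 (and all 6 values in {2, 4, 5, 6, 7, 8} must be used), so locker 3 = 4.
The 5 still-open variables draw from only 5 values {2, 5, 6, 7, 8}, so each is used; only locker 8 can be 7, hence locker 8 = 7.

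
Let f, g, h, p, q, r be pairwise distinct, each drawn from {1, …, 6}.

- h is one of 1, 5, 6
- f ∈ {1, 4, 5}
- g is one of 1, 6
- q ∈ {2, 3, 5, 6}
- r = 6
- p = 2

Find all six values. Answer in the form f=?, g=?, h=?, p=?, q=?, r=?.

f=4, g=1, h=5, p=2, q=3, r=6

p has just one choice, so p = 2. Strike 2 from q.
r's domain is down to {6}, so r = 6. So g, h, q can't be 6.
g must be 1 (only option left). So f, h can't be 1.
That leaves h = 5. Strike 5 from f, q.
q's domain is down to {3}, so q = 3.
f must be 4 (only option left).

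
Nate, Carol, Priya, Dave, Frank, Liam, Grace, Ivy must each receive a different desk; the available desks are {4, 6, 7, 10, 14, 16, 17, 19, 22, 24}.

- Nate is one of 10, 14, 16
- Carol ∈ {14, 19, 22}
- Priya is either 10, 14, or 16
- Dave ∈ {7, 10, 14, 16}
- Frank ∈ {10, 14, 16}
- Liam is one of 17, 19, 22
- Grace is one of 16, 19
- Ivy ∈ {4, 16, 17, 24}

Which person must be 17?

Nate, Priya, Frank between them cover only {10, 14, 16} — a naked triple. Remove those values from Carol, Dave, Grace, Ivy.
That leaves Dave = 7.
That leaves Grace = 19. Remove 19 from Carol, Liam.
Carol has just one choice, so Carol = 22. Strike 22 from Liam.
So 17 goes to Liam.

Liam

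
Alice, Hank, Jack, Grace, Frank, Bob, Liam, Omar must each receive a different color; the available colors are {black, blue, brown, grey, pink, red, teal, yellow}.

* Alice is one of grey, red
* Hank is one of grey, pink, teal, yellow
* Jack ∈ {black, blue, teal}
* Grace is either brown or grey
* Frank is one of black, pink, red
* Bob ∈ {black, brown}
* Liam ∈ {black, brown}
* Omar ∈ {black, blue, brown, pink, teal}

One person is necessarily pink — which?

Among the 8 variables, yellow fits only Hank (and all 8 values in {black, blue, brown, grey, pink, red, teal, yellow} must be used), so Hank = yellow.
Bob and Liam between them cover only {black, brown} — a naked pair. Remove those values from Jack, Grace, Frank, Omar.
Grace's domain is down to {grey}, so Grace = grey. Remove grey from Alice.
That leaves Alice = red. Remove red from Frank.
So pink goes to Frank.

Frank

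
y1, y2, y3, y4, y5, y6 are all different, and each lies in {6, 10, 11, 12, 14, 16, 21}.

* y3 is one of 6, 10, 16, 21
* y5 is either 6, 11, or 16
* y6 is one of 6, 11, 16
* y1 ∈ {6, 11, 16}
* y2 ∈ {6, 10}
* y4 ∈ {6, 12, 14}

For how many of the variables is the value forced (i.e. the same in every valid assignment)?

The 3 variables y1, y5, y6 are confined to {6, 11, 16}, which locks those values in; drop them from y2, y3, y4.
y2 has just one choice, so y2 = 10. So y3 can't be 10.
y3 has just one choice, so y3 = 21.
Determined: y2=10, y3=21. The other variables each still have more than one consistent value. That makes 2.

2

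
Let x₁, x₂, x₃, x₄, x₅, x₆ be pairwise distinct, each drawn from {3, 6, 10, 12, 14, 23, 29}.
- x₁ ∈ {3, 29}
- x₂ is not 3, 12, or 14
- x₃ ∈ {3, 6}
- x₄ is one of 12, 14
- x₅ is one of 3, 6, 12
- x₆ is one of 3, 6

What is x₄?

14

x₃ and x₆ share exactly the 2 values {3, 6}; by pigeonhole those values go to them, so strike 3, 6 from x₁, x₂, x₅.
x₁ has just one choice, so x₁ = 29. Eliminate 29 elsewhere: x₂.
That leaves x₅ = 12. Strike 12 from x₄.
So x₄ = 14.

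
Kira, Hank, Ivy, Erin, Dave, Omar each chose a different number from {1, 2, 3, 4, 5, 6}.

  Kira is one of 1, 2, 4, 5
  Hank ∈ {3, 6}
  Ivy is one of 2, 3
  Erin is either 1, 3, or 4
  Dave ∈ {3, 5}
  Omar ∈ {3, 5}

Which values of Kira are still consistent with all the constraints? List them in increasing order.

The 6 variables draw from only 6 values {1, 2, 3, 4, 5, 6}, so each is used; only Hank can be 6, hence Hank = 6.
The 2 variables Dave and Omar are confined to {3, 5}, which locks those values in; drop them from Kira, Ivy, Erin.
Ivy must be 2 (only option left). So Kira can't be 2.
No further eliminations apply; Kira can still be any of 1, 4.

1, 4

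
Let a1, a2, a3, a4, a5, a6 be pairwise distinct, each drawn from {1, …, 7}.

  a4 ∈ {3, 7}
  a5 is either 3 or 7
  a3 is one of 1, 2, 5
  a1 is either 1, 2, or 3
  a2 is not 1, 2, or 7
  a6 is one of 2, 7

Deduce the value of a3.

5

a4 and a5 between them cover only {3, 7} — a naked pair. Remove those values from a1, a2, a6.
a6 has just one choice, so a6 = 2. Strike 2 from a1, a3.
a1 must be 1 (only option left). So a3 can't be 1.
So a3 = 5.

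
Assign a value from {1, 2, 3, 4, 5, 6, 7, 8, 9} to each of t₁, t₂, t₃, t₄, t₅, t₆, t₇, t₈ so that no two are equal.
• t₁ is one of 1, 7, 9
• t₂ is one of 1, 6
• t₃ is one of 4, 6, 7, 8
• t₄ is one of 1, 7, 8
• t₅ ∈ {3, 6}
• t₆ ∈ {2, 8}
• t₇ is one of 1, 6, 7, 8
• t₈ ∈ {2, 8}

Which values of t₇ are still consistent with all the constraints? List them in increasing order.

The 8 variables draw from only 8 values {1, 2, 3, 4, 6, 7, 8, 9}, so each is used; only t₅ can be 3, hence t₅ = 3.
Among the 7 still-open variables, 4 fits only t₃ (and all 7 values in {1, 2, 4, 6, 7, 8, 9} must be used), so t₃ = 4.
The 6 still-open variables together cover exactly {1, 2, 6, 7, 8, 9} — 6 values for 6 variables — and 9 appears only in t₁'s list, so t₁ = 9.
The 2 variables t₆ and t₈ are confined to {2, 8}, which locks those values in; drop them from t₄, t₇.
No further eliminations apply; t₇ can still be any of 1, 6, 7.

1, 6, 7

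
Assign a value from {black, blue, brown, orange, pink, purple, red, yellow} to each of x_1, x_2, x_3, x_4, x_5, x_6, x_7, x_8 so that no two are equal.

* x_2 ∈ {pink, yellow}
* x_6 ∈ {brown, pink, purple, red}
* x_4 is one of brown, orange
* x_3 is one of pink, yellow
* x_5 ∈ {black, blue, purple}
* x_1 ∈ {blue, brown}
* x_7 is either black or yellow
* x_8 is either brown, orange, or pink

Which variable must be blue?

x_1

The 8 variables together cover exactly {black, blue, brown, orange, pink, purple, red, yellow} — 8 values for 8 variables — and red appears only in x_6's list, so x_6 = red.
The 7 still-open variables together cover exactly {black, blue, brown, orange, pink, purple, yellow} — 7 values for 7 variables — and purple appears only in x_5's list, so x_5 = purple.
Among the 6 still-open variables, black fits only x_7 (and all 6 values in {black, blue, brown, orange, pink, yellow} must be used), so x_7 = black.
Among the 5 still-open variables, blue fits only x_1 (and all 5 values in {blue, brown, orange, pink, yellow} must be used), so x_1 = blue.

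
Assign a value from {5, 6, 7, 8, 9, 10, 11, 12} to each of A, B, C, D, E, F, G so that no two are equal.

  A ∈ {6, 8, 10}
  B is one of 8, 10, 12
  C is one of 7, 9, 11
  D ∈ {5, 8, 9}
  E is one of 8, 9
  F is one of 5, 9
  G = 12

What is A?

G's domain is down to {12}, so G = 12. So B can't be 12.
D, E, F between them cover only {5, 8, 9} — a naked triple. Remove those values from A, B, C.
B has just one choice, so B = 10. Remove 10 from A.
So A = 6.

6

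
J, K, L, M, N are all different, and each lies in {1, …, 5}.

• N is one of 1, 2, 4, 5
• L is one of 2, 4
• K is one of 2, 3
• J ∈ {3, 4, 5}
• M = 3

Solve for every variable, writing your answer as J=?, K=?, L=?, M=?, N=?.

J=5, K=2, L=4, M=3, N=1

M has just one choice, so M = 3. So J, K can't be 3.
K must be 2 (only option left). So L, N can't be 2.
L has just one choice, so L = 4. So J, N can't be 4.
J must be 5 (only option left). Strike 5 from N.
That leaves N = 1.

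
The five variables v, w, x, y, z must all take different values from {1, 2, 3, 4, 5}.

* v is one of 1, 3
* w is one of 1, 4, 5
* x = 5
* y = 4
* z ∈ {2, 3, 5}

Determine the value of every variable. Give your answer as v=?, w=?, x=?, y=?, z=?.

x has just one choice, so x = 5. Remove 5 from w, z.
y has just one choice, so y = 4. So w can't be 4.
w must be 1 (only option left). Remove 1 from v.
v must be 3 (only option left). Eliminate 3 elsewhere: z.
That leaves z = 2.

v=3, w=1, x=5, y=4, z=2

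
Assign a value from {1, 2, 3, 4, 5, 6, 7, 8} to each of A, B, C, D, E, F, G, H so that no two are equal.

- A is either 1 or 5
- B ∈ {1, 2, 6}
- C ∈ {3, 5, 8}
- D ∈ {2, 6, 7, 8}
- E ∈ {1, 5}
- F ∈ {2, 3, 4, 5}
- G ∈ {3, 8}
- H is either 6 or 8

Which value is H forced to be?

6

The 8 variables draw from only 8 values {1, 2, 3, 4, 5, 6, 7, 8}, so each is used; only F can be 4, hence F = 4.
The 7 still-open variables together cover exactly {1, 2, 3, 5, 6, 7, 8} — 7 values for 7 variables — and 7 appears only in D's list, so D = 7.
The 6 still-open variables together cover exactly {1, 2, 3, 5, 6, 8} — 6 values for 6 variables — and 2 appears only in B's list, so B = 2.
The 5 still-open variables together cover exactly {1, 3, 5, 6, 8} — 5 values for 5 variables — and 6 appears only in H's list, so H = 6.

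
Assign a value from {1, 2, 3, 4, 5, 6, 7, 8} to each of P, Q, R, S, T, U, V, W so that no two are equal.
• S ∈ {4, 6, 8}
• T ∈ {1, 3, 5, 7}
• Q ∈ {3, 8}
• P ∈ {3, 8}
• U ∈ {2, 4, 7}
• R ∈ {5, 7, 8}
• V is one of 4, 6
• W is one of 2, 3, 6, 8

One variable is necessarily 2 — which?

The 8 variables draw from only 8 values {1, 2, 3, 4, 5, 6, 7, 8}, so each is used; only T can be 1, hence T = 1.
Among the 7 still-open variables, 5 fits only R (and all 7 values in {2, 3, 4, 5, 6, 7, 8} must be used), so R = 5.
Among the 6 still-open variables, 7 fits only U (and all 6 values in {2, 3, 4, 6, 7, 8} must be used), so U = 7.
The 5 still-open variables draw from only 5 values {2, 3, 4, 6, 8}, so each is used; only W can be 2, hence W = 2.

W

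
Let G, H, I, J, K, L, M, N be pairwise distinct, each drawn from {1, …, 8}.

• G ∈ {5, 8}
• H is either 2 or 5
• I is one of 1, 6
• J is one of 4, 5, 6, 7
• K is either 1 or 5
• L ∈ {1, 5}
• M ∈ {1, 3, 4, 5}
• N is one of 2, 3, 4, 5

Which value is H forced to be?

2

The 8 variables draw from only 8 values {1, 2, 3, 4, 5, 6, 7, 8}, so each is used; only J can be 7, hence J = 7.
Among the 7 still-open variables, 6 fits only I (and all 7 values in {1, 2, 3, 4, 5, 6, 8} must be used), so I = 6.
The 6 still-open variables together cover exactly {1, 2, 3, 4, 5, 8} — 6 values for 6 variables — and 8 appears only in G's list, so G = 8.
The 2 variables K and L are confined to {1, 5}, which locks those values in; drop them from H, M, N.
So H = 2.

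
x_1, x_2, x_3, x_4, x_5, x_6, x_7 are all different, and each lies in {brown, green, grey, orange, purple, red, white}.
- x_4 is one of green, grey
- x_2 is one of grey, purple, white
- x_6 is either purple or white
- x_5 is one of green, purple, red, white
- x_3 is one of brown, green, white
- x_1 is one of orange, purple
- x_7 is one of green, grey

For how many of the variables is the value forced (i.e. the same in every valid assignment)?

The 7 variables draw from only 7 values {brown, green, grey, orange, purple, red, white}, so each is used; only x_3 can be brown, hence x_3 = brown.
The 6 still-open variables draw from only 6 values {green, grey, orange, purple, red, white}, so each is used; only x_1 can be orange, hence x_1 = orange.
The 5 still-open variables draw from only 5 values {green, grey, purple, red, white}, so each is used; only x_5 can be red, hence x_5 = red.
The 2 variables x_4 and x_7 are confined to {green, grey}, which locks those values in; drop them from x_2.
Determined: x_1=orange, x_3=brown, x_5=red. The other variables each still have more than one consistent value. That makes 3.

3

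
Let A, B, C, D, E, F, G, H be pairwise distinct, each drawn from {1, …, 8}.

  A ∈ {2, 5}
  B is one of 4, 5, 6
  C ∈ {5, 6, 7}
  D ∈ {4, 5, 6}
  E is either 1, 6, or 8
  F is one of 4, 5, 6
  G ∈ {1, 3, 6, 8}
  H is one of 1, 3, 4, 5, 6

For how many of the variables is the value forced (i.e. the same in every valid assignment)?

The 8 variables draw from only 8 values {1, 2, 3, 4, 5, 6, 7, 8}, so each is used; only A can be 2, hence A = 2.
The 7 still-open variables draw from only 7 values {1, 3, 4, 5, 6, 7, 8}, so each is used; only C can be 7, hence C = 7.
B, D, F share exactly the 3 values {4, 5, 6}; by pigeonhole those values go to them, so strike 4, 5, 6 from E, G, H.
Determined: A=2, C=7. The other variables each still have more than one consistent value. That makes 2.

2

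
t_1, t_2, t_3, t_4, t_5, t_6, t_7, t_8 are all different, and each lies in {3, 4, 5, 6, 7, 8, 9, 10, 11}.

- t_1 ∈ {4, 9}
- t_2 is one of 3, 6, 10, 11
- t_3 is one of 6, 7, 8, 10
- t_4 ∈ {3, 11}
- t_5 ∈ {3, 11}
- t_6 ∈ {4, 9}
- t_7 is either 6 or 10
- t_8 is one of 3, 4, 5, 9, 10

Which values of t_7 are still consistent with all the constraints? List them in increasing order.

The 2 variables t_1 and t_6 are confined to {4, 9}, which locks those values in; drop them from t_8.
The 2 variables t_4 and t_5 are confined to {3, 11}, which locks those values in; drop them from t_2, t_8.
t_2 and t_7 between them cover only {6, 10} — a naked pair. Remove those values from t_3, t_8.
t_8 must be 5 (only option left).
No further eliminations apply; t_7 can still be any of 6, 10.

6, 10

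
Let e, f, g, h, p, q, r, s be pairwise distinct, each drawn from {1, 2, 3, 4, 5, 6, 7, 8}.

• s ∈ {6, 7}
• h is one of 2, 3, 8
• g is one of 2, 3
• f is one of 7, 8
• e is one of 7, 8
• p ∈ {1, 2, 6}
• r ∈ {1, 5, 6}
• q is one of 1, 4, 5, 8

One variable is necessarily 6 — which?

The 8 variables together cover exactly {1, 2, 3, 4, 5, 6, 7, 8} — 8 values for 8 variables — and 4 appears only in q's list, so q = 4.
The 7 still-open variables together cover exactly {1, 2, 3, 5, 6, 7, 8} — 7 values for 7 variables — and 5 appears only in r's list, so r = 5.
The 6 still-open variables draw from only 6 values {1, 2, 3, 6, 7, 8}, so each is used; only p can be 1, hence p = 1.
The 5 still-open variables together cover exactly {2, 3, 6, 7, 8} — 5 values for 5 variables — and 6 appears only in s's list, so s = 6.

s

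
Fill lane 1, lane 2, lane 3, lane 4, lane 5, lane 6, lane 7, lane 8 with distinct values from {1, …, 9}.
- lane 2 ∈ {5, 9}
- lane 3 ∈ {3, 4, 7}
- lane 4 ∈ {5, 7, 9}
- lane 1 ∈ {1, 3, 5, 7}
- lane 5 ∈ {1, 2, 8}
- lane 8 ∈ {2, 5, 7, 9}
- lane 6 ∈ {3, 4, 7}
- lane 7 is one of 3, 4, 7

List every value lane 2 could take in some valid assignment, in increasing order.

The 8 variables together cover exactly {1, 2, 3, 4, 5, 7, 8, 9} — 8 values for 8 variables — and 8 appears only in lane 5's list, so lane 5 = 8.
Among the 7 still-open variables, 1 fits only lane 1 (and all 7 values in {1, 2, 3, 4, 5, 7, 9} must be used), so lane 1 = 1.
The 6 still-open variables draw from only 6 values {2, 3, 4, 5, 7, 9}, so each is used; only lane 8 can be 2, hence lane 8 = 2.
The 3 variables lane 3, lane 6, lane 7 are confined to {3, 4, 7}, which locks those values in; drop them from lane 4.
No further eliminations apply; lane 2 can still be any of 5, 9.

5, 9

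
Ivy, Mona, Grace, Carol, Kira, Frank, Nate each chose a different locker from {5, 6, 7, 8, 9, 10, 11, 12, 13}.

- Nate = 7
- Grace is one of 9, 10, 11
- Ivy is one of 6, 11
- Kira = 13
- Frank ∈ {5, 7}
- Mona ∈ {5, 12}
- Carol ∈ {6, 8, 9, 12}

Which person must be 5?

Kira's domain is down to {13}, so Kira = 13.
Nate must be 7 (only option left). So Frank can't be 7.
So 5 goes to Frank.

Frank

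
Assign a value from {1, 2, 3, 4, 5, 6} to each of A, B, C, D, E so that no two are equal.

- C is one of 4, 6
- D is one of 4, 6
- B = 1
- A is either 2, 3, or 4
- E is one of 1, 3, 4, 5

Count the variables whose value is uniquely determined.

B's domain is down to {1}, so B = 1. Eliminate 1 elsewhere: E.
C and D share exactly the 2 values {4, 6}; by pigeonhole those values go to them, so strike 4, 6 from A, E.
Determined: B=1. The other variables each still have more than one consistent value. That makes 1.

1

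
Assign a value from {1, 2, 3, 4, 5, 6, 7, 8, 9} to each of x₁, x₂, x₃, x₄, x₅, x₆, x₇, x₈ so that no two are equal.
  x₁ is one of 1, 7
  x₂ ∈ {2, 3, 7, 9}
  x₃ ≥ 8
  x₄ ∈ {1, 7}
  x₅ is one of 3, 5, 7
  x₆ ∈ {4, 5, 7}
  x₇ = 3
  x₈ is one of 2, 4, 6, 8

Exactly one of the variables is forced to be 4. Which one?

x₇'s domain is down to {3}, so x₇ = 3. Eliminate 3 elsewhere: x₂, x₅.
The 2 variables x₁ and x₄ are confined to {1, 7}, which locks those values in; drop them from x₂, x₅, x₆.
That leaves x₅ = 5. Strike 5 from x₆.
So 4 goes to x₆.

x₆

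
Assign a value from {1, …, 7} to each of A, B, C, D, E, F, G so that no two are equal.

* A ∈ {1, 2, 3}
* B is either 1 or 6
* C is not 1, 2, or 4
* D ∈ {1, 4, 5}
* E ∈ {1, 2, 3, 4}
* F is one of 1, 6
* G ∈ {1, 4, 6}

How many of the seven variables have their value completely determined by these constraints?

The 7 variables draw from only 7 values {1, 2, 3, 4, 5, 6, 7}, so each is used; only C can be 7, hence C = 7.
The 6 still-open variables together cover exactly {1, 2, 3, 4, 5, 6} — 6 values for 6 variables — and 5 appears only in D's list, so D = 5.
B and F share exactly the 2 values {1, 6}; by pigeonhole those values go to them, so strike 1, 6 from A, E, G.
G must be 4 (only option left). So E can't be 4.
Determined: C=7, D=5, G=4. The other variables each still have more than one consistent value. That makes 3.

3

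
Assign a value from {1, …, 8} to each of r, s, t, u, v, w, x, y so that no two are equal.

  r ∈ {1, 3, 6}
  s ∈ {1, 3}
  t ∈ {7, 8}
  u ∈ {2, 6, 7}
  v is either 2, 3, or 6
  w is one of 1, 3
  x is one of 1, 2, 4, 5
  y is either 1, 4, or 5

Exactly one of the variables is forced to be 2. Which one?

The 8 variables draw from only 8 values {1, 2, 3, 4, 5, 6, 7, 8}, so each is used; only t can be 8, hence t = 8.
Among the 7 still-open variables, 7 fits only u (and all 7 values in {1, 2, 3, 4, 5, 6, 7} must be used), so u = 7.
s and w between them cover only {1, 3} — a naked pair. Remove those values from r, v, x, y.
r has just one choice, so r = 6. Eliminate 6 elsewhere: v.
So 2 goes to v.

v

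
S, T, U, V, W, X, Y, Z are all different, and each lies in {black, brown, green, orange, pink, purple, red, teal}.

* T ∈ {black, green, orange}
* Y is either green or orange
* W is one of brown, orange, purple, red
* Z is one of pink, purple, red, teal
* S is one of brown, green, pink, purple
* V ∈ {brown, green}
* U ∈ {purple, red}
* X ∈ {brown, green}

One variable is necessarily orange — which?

Y

The 8 variables together cover exactly {black, brown, green, orange, pink, purple, red, teal} — 8 values for 8 variables — and black appears only in T's list, so T = black.
Among the 7 still-open variables, teal fits only Z (and all 7 values in {brown, green, orange, pink, purple, red, teal} must be used), so Z = teal.
The 6 still-open variables draw from only 6 values {brown, green, orange, pink, purple, red}, so each is used; only S can be pink, hence S = pink.
V and X share exactly the 2 values {brown, green}; by pigeonhole those values go to them, so strike brown, green from W, Y.
So orange goes to Y.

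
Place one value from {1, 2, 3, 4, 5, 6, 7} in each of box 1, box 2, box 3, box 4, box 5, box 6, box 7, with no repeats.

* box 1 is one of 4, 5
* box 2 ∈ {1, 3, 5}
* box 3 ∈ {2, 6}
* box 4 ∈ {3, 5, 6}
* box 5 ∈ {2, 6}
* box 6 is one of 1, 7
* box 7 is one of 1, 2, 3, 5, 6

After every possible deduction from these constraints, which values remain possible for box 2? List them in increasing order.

The 7 variables draw from only 7 values {1, 2, 3, 4, 5, 6, 7}, so each is used; only box 1 can be 4, hence box 1 = 4.
Among the 6 still-open variables, 7 fits only box 6 (and all 6 values in {1, 2, 3, 5, 6, 7} must be used), so box 6 = 7.
box 3 and box 5 between them cover only {2, 6} — a naked pair. Remove those values from box 4, box 7.
No further eliminations apply; box 2 can still be any of 1, 3, 5.

1, 3, 5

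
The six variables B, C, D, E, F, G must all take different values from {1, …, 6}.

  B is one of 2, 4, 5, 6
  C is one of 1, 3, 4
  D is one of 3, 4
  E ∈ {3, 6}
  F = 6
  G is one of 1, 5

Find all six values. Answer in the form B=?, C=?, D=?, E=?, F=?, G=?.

B=2, C=1, D=4, E=3, F=6, G=5

F's domain is down to {6}, so F = 6. Eliminate 6 elsewhere: B, E.
That leaves E = 3. Eliminate 3 elsewhere: C, D.
That leaves D = 4. Remove 4 from B, C.
That leaves C = 1. So G can't be 1.
G must be 5 (only option left). Eliminate 5 elsewhere: B.
B has just one choice, so B = 2.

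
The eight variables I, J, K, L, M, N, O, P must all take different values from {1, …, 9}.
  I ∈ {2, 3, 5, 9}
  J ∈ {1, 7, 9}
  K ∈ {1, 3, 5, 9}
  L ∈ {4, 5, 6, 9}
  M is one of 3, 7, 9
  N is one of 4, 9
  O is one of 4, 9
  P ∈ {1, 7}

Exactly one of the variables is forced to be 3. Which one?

The 8 variables together cover exactly {1, 2, 3, 4, 5, 6, 7, 9} — 8 values for 8 variables — and 2 appears only in I's list, so I = 2.
Among the 7 still-open variables, 6 fits only L (and all 7 values in {1, 3, 4, 5, 6, 7, 9} must be used), so L = 6.
The 6 still-open variables together cover exactly {1, 3, 4, 5, 7, 9} — 6 values for 6 variables — and 5 appears only in K's list, so K = 5.
The 5 still-open variables together cover exactly {1, 3, 4, 7, 9} — 5 values for 5 variables — and 3 appears only in M's list, so M = 3.

M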